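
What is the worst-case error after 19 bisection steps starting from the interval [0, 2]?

Bisection error bound: |error| ≤ (b-a)/2^n
|error| ≤ (2 - 0)/2^19 = 2/2^19
|error| ≤ 0.0000038147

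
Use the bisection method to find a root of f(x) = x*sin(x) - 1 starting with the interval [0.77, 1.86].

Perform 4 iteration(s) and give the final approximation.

f(x) = x*sin(x) - 1
Initial interval: [0.77, 1.86]

Iteration 1:
  c_1 = (0.770000 + 1.860000)/2 = 1.315000
  f(c_1) = f(1.315000) = 0.272213
  f(a) × f(c) < 0, new interval: [0.770000, 1.315000]
Iteration 2:
  c_2 = (0.770000 + 1.315000)/2 = 1.042500
  f(c_2) = f(1.042500) = -0.099627
  f(a) × f(c) ≥ 0, new interval: [1.042500, 1.315000]
Iteration 3:
  c_3 = (1.042500 + 1.315000)/2 = 1.178750
  f(c_3) = f(1.178750) = 0.089317
  f(a) × f(c) < 0, new interval: [1.042500, 1.178750]
Iteration 4:
  c_4 = (1.042500 + 1.178750)/2 = 1.110625
  f(c_4) = f(1.110625) = -0.004906
  f(a) × f(c) ≥ 0, new interval: [1.110625, 1.178750]

After 4 iteration(s), the approximation is c_4 = 1.110625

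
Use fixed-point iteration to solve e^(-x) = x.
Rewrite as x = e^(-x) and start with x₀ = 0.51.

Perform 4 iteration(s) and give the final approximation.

Equation: e^(-x) = x
Fixed-point form: x = e^(-x)
x₀ = 0.51

x_1 = g(0.510000) = 0.600496
x_2 = g(0.600496) = 0.548540
x_3 = g(0.548540) = 0.577793
x_4 = g(0.577793) = 0.561135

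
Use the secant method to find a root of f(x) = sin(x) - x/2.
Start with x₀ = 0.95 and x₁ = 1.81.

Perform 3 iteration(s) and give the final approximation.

f(x) = sin(x) - x/2
x₀ = 0.95, x₁ = 1.81

Secant formula: x_{n+1} = x_n - f(x_n)(x_n - x_{n-1})/(f(x_n) - f(x_{n-1}))

Iteration 1:
  f(0.950000) = 0.338416
  f(1.810000) = 0.066527
  x_2 = 1.810000 - 0.066527×(1.810000 - 0.950000)/(0.066527 - 0.338416)
       = 2.020429
Iteration 2:
  f(1.810000) = 0.066527
  f(2.020429) = -0.109608
  x_3 = 2.020429 - (-0.109608)×(2.020429 - 1.810000)/(-0.109608 - 0.066527)
       = 1.889480
Iteration 3:
  f(2.020429) = -0.109608
  f(1.889480) = 0.004909
  x_4 = 1.889480 - 0.004909×(1.889480 - 2.020429)/(0.004909 - (-0.109608))
       = 1.895093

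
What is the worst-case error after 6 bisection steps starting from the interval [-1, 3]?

Bisection error bound: |error| ≤ (b-a)/2^n
|error| ≤ (3 - (-1))/2^6 = 4/2^6
|error| ≤ 0.0625000000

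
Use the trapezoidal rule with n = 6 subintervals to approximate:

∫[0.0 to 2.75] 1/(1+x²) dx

f(x) = 1/(1+x²)
a = 0.0, b = 2.75, n = 6
h = (b - a)/n = 0.458333

Trapezoidal rule: (h/2)[f(x₀) + 2f(x₁) + 2f(x₂) + ... + f(xₙ)]

x_0 = 0.0000, f(x_0) = 1.000000, coefficient = 1
x_1 = 0.4583, f(x_1) = 0.826399, coefficient = 2
x_2 = 0.9167, f(x_2) = 0.543396, coefficient = 2
x_3 = 1.3750, f(x_3) = 0.345946, coefficient = 2
x_4 = 1.8333, f(x_4) = 0.229299, coefficient = 2
x_5 = 2.2917, f(x_5) = 0.159956, coefficient = 2
x_6 = 2.7500, f(x_6) = 0.116788, coefficient = 1

I ≈ (0.458333/2) × 5.326780 = 1.220720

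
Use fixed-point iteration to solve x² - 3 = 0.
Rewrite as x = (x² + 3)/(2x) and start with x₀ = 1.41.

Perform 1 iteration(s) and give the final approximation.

Equation: x² - 3 = 0
Fixed-point form: x = (x² + 3)/(2x)
x₀ = 1.41

x_1 = g(1.410000) = 1.768830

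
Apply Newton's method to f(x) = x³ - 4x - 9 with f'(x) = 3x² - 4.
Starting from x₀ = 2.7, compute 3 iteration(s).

f(x) = x³ - 4x - 9
f'(x) = 3x² - 4
x₀ = 2.7

Newton-Raphson formula: x_{n+1} = x_n - f(x_n)/f'(x_n)

Iteration 1:
  f(2.700000) = -0.117000
  f'(2.700000) = 17.870000
  x_1 = 2.700000 - (-0.117000)/17.870000 = 2.706547
Iteration 2:
  f(2.706547) = 0.000348
  f'(2.706547) = 17.976195
  x_2 = 2.706547 - 0.000348/17.976195 = 2.706528
Iteration 3:
  f(2.706528) = 0.000000
  f'(2.706528) = 17.975881
  x_3 = 2.706528 - 0.000000/17.975881 = 2.706528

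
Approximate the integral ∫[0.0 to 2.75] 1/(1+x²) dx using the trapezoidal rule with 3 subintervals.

f(x) = 1/(1+x²)
a = 0.0, b = 2.75, n = 3
h = (b - a)/n = 0.916667

Trapezoidal rule: (h/2)[f(x₀) + 2f(x₁) + 2f(x₂) + ... + f(xₙ)]

x_0 = 0.0000, f(x_0) = 1.000000, coefficient = 1
x_1 = 0.9167, f(x_1) = 0.543396, coefficient = 2
x_2 = 1.8333, f(x_2) = 0.229299, coefficient = 2
x_3 = 2.7500, f(x_3) = 0.116788, coefficient = 1

I ≈ (0.916667/2) × 2.662180 = 1.220166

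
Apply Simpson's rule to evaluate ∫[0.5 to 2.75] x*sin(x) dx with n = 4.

f(x) = x*sin(x)
a = 0.5, b = 2.75, n = 4
h = (b - a)/n = 0.562500

Simpson's rule: (h/3)[f(x₀) + 4f(x₁) + 2f(x₂) + ... + f(xₙ)]

x_0 = 0.5000, f(x_0) = 0.239713, coefficient = 1
x_1 = 1.0625, f(x_1) = 0.928173, coefficient = 4
x_2 = 1.6250, f(x_2) = 1.622613, coefficient = 2
x_3 = 2.1875, f(x_3) = 1.784539, coefficient = 4
x_4 = 2.7500, f(x_4) = 1.049568, coefficient = 1

I ≈ (0.562500/3) × 15.385357 = 2.884754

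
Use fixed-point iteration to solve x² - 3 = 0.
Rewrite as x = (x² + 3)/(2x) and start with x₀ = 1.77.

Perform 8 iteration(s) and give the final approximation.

Equation: x² - 3 = 0
Fixed-point form: x = (x² + 3)/(2x)
x₀ = 1.77

x_1 = g(1.770000) = 1.732458
x_2 = g(1.732458) = 1.732051
x_3 = g(1.732051) = 1.732051
x_4 = g(1.732051) = 1.732051
x_5 = g(1.732051) = 1.732051
x_6 = g(1.732051) = 1.732051
x_7 = g(1.732051) = 1.732051
x_8 = g(1.732051) = 1.732051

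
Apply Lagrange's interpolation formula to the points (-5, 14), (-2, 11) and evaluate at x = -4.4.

Lagrange interpolation formula:
P(x) = Σ yᵢ × Lᵢ(x)
where Lᵢ(x) = Π_{j≠i} (x - xⱼ)/(xᵢ - xⱼ)

L_0(-4.4) = (-4.4 - (-2))/(-5 - (-2)) = 0.800000
L_1(-4.4) = (-4.4 - (-5))/(-2 - (-5)) = 0.200000

P(-4.4) = 14×L_0(-4.4) + 11×L_1(-4.4)
P(-4.4) = 13.400000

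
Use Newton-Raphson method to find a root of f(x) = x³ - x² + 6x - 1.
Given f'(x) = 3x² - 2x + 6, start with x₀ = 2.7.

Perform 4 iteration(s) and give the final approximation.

f(x) = x³ - x² + 6x - 1
f'(x) = 3x² - 2x + 6
x₀ = 2.7

Newton-Raphson formula: x_{n+1} = x_n - f(x_n)/f'(x_n)

Iteration 1:
  f(2.700000) = 27.593000
  f'(2.700000) = 22.470000
  x_1 = 2.700000 - 27.593000/22.470000 = 1.472007
Iteration 2:
  f(1.472007) = 8.854790
  f'(1.472007) = 9.556401
  x_2 = 1.472007 - 8.854790/9.556401 = 0.545425
Iteration 3:
  f(0.545425) = 2.137319
  f'(0.545425) = 5.801615
  x_3 = 0.545425 - 2.137319/5.801615 = 0.177024
Iteration 4:
  f(0.177024) = 0.036356
  f'(0.177024) = 5.739964
  x_4 = 0.177024 - 0.036356/5.739964 = 0.170691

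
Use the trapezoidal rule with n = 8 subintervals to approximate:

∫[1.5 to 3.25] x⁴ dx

f(x) = x⁴
a = 1.5, b = 3.25, n = 8
h = (b - a)/n = 0.218750

Trapezoidal rule: (h/2)[f(x₀) + 2f(x₁) + 2f(x₂) + ... + f(xₙ)]

x_0 = 1.5000, f(x_0) = 5.062500, coefficient = 1
x_1 = 1.7188, f(x_1) = 8.726716, coefficient = 2
x_2 = 1.9375, f(x_2) = 14.091812, coefficient = 2
x_3 = 2.1562, f(x_3) = 21.617051, coefficient = 2
x_4 = 2.3750, f(x_4) = 31.816650, coefficient = 2
x_5 = 2.5938, f(x_5) = 45.259782, coefficient = 2
x_6 = 2.8125, f(x_6) = 62.570572, coefficient = 2
x_7 = 3.0312, f(x_7) = 84.428102, coefficient = 2
x_8 = 3.2500, f(x_8) = 111.566406, coefficient = 1

I ≈ (0.218750/2) × 653.650276 = 71.492999
Exact value: 70.999414
Error: 0.493585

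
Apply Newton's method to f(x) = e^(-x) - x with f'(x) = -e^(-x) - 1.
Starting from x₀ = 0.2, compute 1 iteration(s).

f(x) = e^(-x) - x
f'(x) = -e^(-x) - 1
x₀ = 0.2

Newton-Raphson formula: x_{n+1} = x_n - f(x_n)/f'(x_n)

Iteration 1:
  f(0.200000) = 0.618731
  f'(0.200000) = -1.818731
  x_1 = 0.200000 - 0.618731/(-1.818731) = 0.540199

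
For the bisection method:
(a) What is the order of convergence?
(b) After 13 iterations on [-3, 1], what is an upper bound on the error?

(a) Bisection has linear (order 1) convergence; the error is halved each step.

(b) Error bound = (b-a)/2^n = (1 - (-3))/2^{13}
    = 4/2^{13}

(a) 1 (linear); (b) error ≤ 4.88e-04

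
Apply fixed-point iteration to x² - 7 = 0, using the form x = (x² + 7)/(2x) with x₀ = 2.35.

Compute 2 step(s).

Equation: x² - 7 = 0
Fixed-point form: x = (x² + 7)/(2x)
x₀ = 2.35

x_1 = g(2.350000) = 2.664362
x_2 = g(2.664362) = 2.645816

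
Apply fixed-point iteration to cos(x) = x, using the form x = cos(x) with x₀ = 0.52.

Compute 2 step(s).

Equation: cos(x) = x
Fixed-point form: x = cos(x)
x₀ = 0.52

x_1 = g(0.520000) = 0.867819
x_2 = g(0.867819) = 0.646492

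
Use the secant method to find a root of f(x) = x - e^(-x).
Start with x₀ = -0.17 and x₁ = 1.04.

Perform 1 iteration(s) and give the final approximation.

f(x) = x - e^(-x)
x₀ = -0.17, x₁ = 1.04

Secant formula: x_{n+1} = x_n - f(x_n)(x_n - x_{n-1})/(f(x_n) - f(x_{n-1}))

Iteration 1:
  f(-0.170000) = -1.355305
  f(1.040000) = 0.686545
  x_2 = 1.040000 - 0.686545×(1.040000 - (-0.170000))/(0.686545 - (-1.355305))
       = 0.633153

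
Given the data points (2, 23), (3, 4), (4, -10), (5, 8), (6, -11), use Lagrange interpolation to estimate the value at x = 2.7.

Lagrange interpolation formula:
P(x) = Σ yᵢ × Lᵢ(x)
where Lᵢ(x) = Π_{j≠i} (x - xⱼ)/(xᵢ - xⱼ)

L_0(2.7) = (2.7 - 3)/(2 - 3) × (2.7 - 4)/(2 - 4) × (2.7 - 5)/(2 - 5) × (2.7 - 6)/(2 - 6) = 0.123337
L_1(2.7) = (2.7 - 2)/(3 - 2) × (2.7 - 4)/(3 - 4) × (2.7 - 5)/(3 - 5) × (2.7 - 6)/(3 - 6) = 1.151150
L_2(2.7) = (2.7 - 2)/(4 - 2) × (2.7 - 3)/(4 - 3) × (2.7 - 5)/(4 - 5) × (2.7 - 6)/(4 - 6) = -0.398475
L_3(2.7) = (2.7 - 2)/(5 - 2) × (2.7 - 3)/(5 - 3) × (2.7 - 4)/(5 - 4) × (2.7 - 6)/(5 - 6) = 0.150150
L_4(2.7) = (2.7 - 2)/(6 - 2) × (2.7 - 3)/(6 - 3) × (2.7 - 4)/(6 - 4) × (2.7 - 5)/(6 - 5) = -0.026162

P(2.7) = 23×L_0(2.7) + 4×L_1(2.7) + (-10)×L_2(2.7) + 8×L_3(2.7) + (-11)×L_4(2.7)
P(2.7) = 12.915100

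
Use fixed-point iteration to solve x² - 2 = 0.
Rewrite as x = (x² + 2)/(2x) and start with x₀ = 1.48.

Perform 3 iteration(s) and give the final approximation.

Equation: x² - 2 = 0
Fixed-point form: x = (x² + 2)/(2x)
x₀ = 1.48

x_1 = g(1.480000) = 1.415676
x_2 = g(1.415676) = 1.414214
x_3 = g(1.414214) = 1.414214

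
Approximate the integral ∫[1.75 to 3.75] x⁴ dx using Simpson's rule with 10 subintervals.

f(x) = x⁴
a = 1.75, b = 3.75, n = 10
h = (b - a)/n = 0.200000

Simpson's rule: (h/3)[f(x₀) + 4f(x₁) + 2f(x₂) + ... + f(xₙ)]

x_0 = 1.7500, f(x_0) = 9.378906, coefficient = 1
x_1 = 1.9500, f(x_1) = 14.459006, coefficient = 4
x_2 = 2.1500, f(x_2) = 21.367506, coefficient = 2
x_3 = 2.3500, f(x_3) = 30.498006, coefficient = 4
x_4 = 2.5500, f(x_4) = 42.282506, coefficient = 2
x_5 = 2.7500, f(x_5) = 57.191406, coefficient = 4
x_6 = 2.9500, f(x_6) = 75.733506, coefficient = 2
x_7 = 3.1500, f(x_7) = 98.456006, coefficient = 4
x_8 = 3.3500, f(x_8) = 125.944506, coefficient = 2
x_9 = 3.5500, f(x_9) = 158.823006, coefficient = 4
x_10 = 3.7500, f(x_10) = 197.753906, coefficient = 1

I ≈ (0.200000/3) × 2175.498588 = 145.033239
Exact value: 145.032813
Error: 0.000427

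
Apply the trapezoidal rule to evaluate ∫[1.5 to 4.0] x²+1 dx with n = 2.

f(x) = x²+1
a = 1.5, b = 4.0, n = 2
h = (b - a)/n = 1.250000

Trapezoidal rule: (h/2)[f(x₀) + 2f(x₁) + 2f(x₂) + ... + f(xₙ)]

x_0 = 1.5000, f(x_0) = 3.250000, coefficient = 1
x_1 = 2.7500, f(x_1) = 8.562500, coefficient = 2
x_2 = 4.0000, f(x_2) = 17.000000, coefficient = 1

I ≈ (1.250000/2) × 37.375000 = 23.359375
Exact value: 22.708333
Error: 0.651042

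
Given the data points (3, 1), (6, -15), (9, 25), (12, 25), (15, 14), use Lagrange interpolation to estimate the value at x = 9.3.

Lagrange interpolation formula:
P(x) = Σ yᵢ × Lᵢ(x)
where Lᵢ(x) = Π_{j≠i} (x - xⱼ)/(xᵢ - xⱼ)

L_0(9.3) = (9.3 - 6)/(3 - 6) × (9.3 - 9)/(3 - 9) × (9.3 - 12)/(3 - 12) × (9.3 - 15)/(3 - 15) = 0.007838
L_1(9.3) = (9.3 - 3)/(6 - 3) × (9.3 - 9)/(6 - 9) × (9.3 - 12)/(6 - 12) × (9.3 - 15)/(6 - 15) = -0.059850
L_2(9.3) = (9.3 - 3)/(9 - 3) × (9.3 - 6)/(9 - 6) × (9.3 - 12)/(9 - 12) × (9.3 - 15)/(9 - 15) = 0.987525
L_3(9.3) = (9.3 - 3)/(12 - 3) × (9.3 - 6)/(12 - 6) × (9.3 - 9)/(12 - 9) × (9.3 - 15)/(12 - 15) = 0.073150
L_4(9.3) = (9.3 - 3)/(15 - 3) × (9.3 - 6)/(15 - 6) × (9.3 - 9)/(15 - 9) × (9.3 - 12)/(15 - 12) = -0.008663

P(9.3) = 1×L_0(9.3) + (-15)×L_1(9.3) + 25×L_2(9.3) + 25×L_3(9.3) + 14×L_4(9.3)
P(9.3) = 27.301188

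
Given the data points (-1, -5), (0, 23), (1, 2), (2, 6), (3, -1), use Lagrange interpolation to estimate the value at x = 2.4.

Lagrange interpolation formula:
P(x) = Σ yᵢ × Lᵢ(x)
where Lᵢ(x) = Π_{j≠i} (x - xⱼ)/(xᵢ - xⱼ)

L_0(2.4) = (2.4 - 0)/(-1 - 0) × (2.4 - 1)/(-1 - 1) × (2.4 - 2)/(-1 - 2) × (2.4 - 3)/(-1 - 3) = -0.033600
L_1(2.4) = (2.4 - (-1))/(0 - (-1)) × (2.4 - 1)/(0 - 1) × (2.4 - 2)/(0 - 2) × (2.4 - 3)/(0 - 3) = 0.190400
L_2(2.4) = (2.4 - (-1))/(1 - (-1)) × (2.4 - 0)/(1 - 0) × (2.4 - 2)/(1 - 2) × (2.4 - 3)/(1 - 3) = -0.489600
L_3(2.4) = (2.4 - (-1))/(2 - (-1)) × (2.4 - 0)/(2 - 0) × (2.4 - 1)/(2 - 1) × (2.4 - 3)/(2 - 3) = 1.142400
L_4(2.4) = (2.4 - (-1))/(3 - (-1)) × (2.4 - 0)/(3 - 0) × (2.4 - 1)/(3 - 1) × (2.4 - 2)/(3 - 2) = 0.190400

P(2.4) = (-5)×L_0(2.4) + 23×L_1(2.4) + 2×L_2(2.4) + 6×L_3(2.4) + (-1)×L_4(2.4)
P(2.4) = 10.232000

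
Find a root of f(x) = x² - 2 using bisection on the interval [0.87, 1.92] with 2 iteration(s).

f(x) = x² - 2
Initial interval: [0.87, 1.92]

Iteration 1:
  c_1 = (0.870000 + 1.920000)/2 = 1.395000
  f(c_1) = f(1.395000) = -0.053975
  f(a) × f(c) ≥ 0, new interval: [1.395000, 1.920000]
Iteration 2:
  c_2 = (1.395000 + 1.920000)/2 = 1.657500
  f(c_2) = f(1.657500) = 0.747306
  f(a) × f(c) < 0, new interval: [1.395000, 1.657500]

After 2 iteration(s), the approximation is c_2 = 1.657500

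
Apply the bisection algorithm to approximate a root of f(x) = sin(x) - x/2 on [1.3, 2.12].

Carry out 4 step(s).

f(x) = sin(x) - x/2
Initial interval: [1.3, 2.12]

Iteration 1:
  c_1 = (1.300000 + 2.120000)/2 = 1.710000
  f(c_1) = f(1.710000) = 0.135327
  f(a) × f(c) ≥ 0, new interval: [1.710000, 2.120000]
Iteration 2:
  c_2 = (1.710000 + 2.120000)/2 = 1.915000
  f(c_2) = f(1.915000) = -0.016156
  f(a) × f(c) < 0, new interval: [1.710000, 1.915000]
Iteration 3:
  c_3 = (1.710000 + 1.915000)/2 = 1.812500
  f(c_3) = f(1.812500) = 0.064682
  f(a) × f(c) ≥ 0, new interval: [1.812500, 1.915000]
Iteration 4:
  c_4 = (1.812500 + 1.915000)/2 = 1.863750
  f(c_4) = f(1.863750) = 0.025520
  f(a) × f(c) ≥ 0, new interval: [1.863750, 1.915000]

After 4 iteration(s), the approximation is c_4 = 1.863750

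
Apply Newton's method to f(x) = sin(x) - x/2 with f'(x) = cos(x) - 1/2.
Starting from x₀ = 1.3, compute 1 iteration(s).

f(x) = sin(x) - x/2
f'(x) = cos(x) - 1/2
x₀ = 1.3

Newton-Raphson formula: x_{n+1} = x_n - f(x_n)/f'(x_n)

Iteration 1:
  f(1.300000) = 0.313558
  f'(1.300000) = -0.232501
  x_1 = 1.300000 - 0.313558/(-0.232501) = 2.648631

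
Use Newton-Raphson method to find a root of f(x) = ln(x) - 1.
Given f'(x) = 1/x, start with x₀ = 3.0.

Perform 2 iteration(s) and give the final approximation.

f(x) = ln(x) - 1
f'(x) = 1/x
x₀ = 3.0

Newton-Raphson formula: x_{n+1} = x_n - f(x_n)/f'(x_n)

Iteration 1:
  f(3.000000) = 0.098612
  f'(3.000000) = 0.333333
  x_1 = 3.000000 - 0.098612/0.333333 = 2.704163
Iteration 2:
  f(2.704163) = -0.005208
  f'(2.704163) = 0.369800
  x_2 = 2.704163 - (-0.005208)/0.369800 = 2.718245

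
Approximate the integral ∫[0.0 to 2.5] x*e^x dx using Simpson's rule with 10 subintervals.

f(x) = x*e^x
a = 0.0, b = 2.5, n = 10
h = (b - a)/n = 0.250000

Simpson's rule: (h/3)[f(x₀) + 4f(x₁) + 2f(x₂) + ... + f(xₙ)]

x_0 = 0.0000, f(x_0) = 0.000000, coefficient = 1
x_1 = 0.2500, f(x_1) = 0.321006, coefficient = 4
x_2 = 0.5000, f(x_2) = 0.824361, coefficient = 2
x_3 = 0.7500, f(x_3) = 1.587750, coefficient = 4
x_4 = 1.0000, f(x_4) = 2.718282, coefficient = 2
x_5 = 1.2500, f(x_5) = 4.362929, coefficient = 4
x_6 = 1.5000, f(x_6) = 6.722534, coefficient = 2
x_7 = 1.7500, f(x_7) = 10.070555, coefficient = 4
x_8 = 2.0000, f(x_8) = 14.778112, coefficient = 2
x_9 = 2.2500, f(x_9) = 21.347406, coefficient = 4
x_10 = 2.5000, f(x_10) = 30.456235, coefficient = 1

I ≈ (0.250000/3) × 231.301393 = 19.275116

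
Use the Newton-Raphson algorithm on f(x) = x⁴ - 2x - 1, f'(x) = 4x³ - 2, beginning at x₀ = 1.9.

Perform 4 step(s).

f(x) = x⁴ - 2x - 1
f'(x) = 4x³ - 2
x₀ = 1.9

Newton-Raphson formula: x_{n+1} = x_n - f(x_n)/f'(x_n)

Iteration 1:
  f(1.900000) = 8.232100
  f'(1.900000) = 25.436000
  x_1 = 1.900000 - 8.232100/25.436000 = 1.576360
Iteration 2:
  f(1.576360) = 2.022066
  f'(1.576360) = 13.668465
  x_2 = 1.576360 - 2.022066/13.668465 = 1.428424
Iteration 3:
  f(1.428424) = 0.306361
  f'(1.428424) = 9.658190
  x_3 = 1.428424 - 0.306361/9.658190 = 1.396703
Iteration 4:
  f(1.396703) = 0.012137
  f'(1.396703) = 8.898645
  x_4 = 1.396703 - 0.012137/8.898645 = 1.395339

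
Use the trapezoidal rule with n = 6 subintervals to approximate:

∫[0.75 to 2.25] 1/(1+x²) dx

f(x) = 1/(1+x²)
a = 0.75, b = 2.25, n = 6
h = (b - a)/n = 0.250000

Trapezoidal rule: (h/2)[f(x₀) + 2f(x₁) + 2f(x₂) + ... + f(xₙ)]

x_0 = 0.7500, f(x_0) = 0.640000, coefficient = 1
x_1 = 1.0000, f(x_1) = 0.500000, coefficient = 2
x_2 = 1.2500, f(x_2) = 0.390244, coefficient = 2
x_3 = 1.5000, f(x_3) = 0.307692, coefficient = 2
x_4 = 1.7500, f(x_4) = 0.246154, coefficient = 2
x_5 = 2.0000, f(x_5) = 0.200000, coefficient = 2
x_6 = 2.2500, f(x_6) = 0.164948, coefficient = 1

I ≈ (0.250000/2) × 4.093129 = 0.511641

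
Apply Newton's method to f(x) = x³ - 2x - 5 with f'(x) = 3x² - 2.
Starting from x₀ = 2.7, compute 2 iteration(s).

f(x) = x³ - 2x - 5
f'(x) = 3x² - 2
x₀ = 2.7

Newton-Raphson formula: x_{n+1} = x_n - f(x_n)/f'(x_n)

Iteration 1:
  f(2.700000) = 9.283000
  f'(2.700000) = 19.870000
  x_1 = 2.700000 - 9.283000/19.870000 = 2.232813
Iteration 2:
  f(2.232813) = 1.665964
  f'(2.232813) = 12.956366
  x_2 = 2.232813 - 1.665964/12.956366 = 2.104231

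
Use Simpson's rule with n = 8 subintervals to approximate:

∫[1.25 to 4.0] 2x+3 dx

f(x) = 2x+3
a = 1.25, b = 4.0, n = 8
h = (b - a)/n = 0.343750

Simpson's rule: (h/3)[f(x₀) + 4f(x₁) + 2f(x₂) + ... + f(xₙ)]

x_0 = 1.2500, f(x_0) = 5.500000, coefficient = 1
x_1 = 1.5938, f(x_1) = 6.187500, coefficient = 4
x_2 = 1.9375, f(x_2) = 6.875000, coefficient = 2
x_3 = 2.2812, f(x_3) = 7.562500, coefficient = 4
x_4 = 2.6250, f(x_4) = 8.250000, coefficient = 2
x_5 = 2.9688, f(x_5) = 8.937500, coefficient = 4
x_6 = 3.3125, f(x_6) = 9.625000, coefficient = 2
x_7 = 3.6562, f(x_7) = 10.312500, coefficient = 4
x_8 = 4.0000, f(x_8) = 11.000000, coefficient = 1

I ≈ (0.343750/3) × 198.000000 = 22.687500
Exact value: 22.687500
Error: 0.000000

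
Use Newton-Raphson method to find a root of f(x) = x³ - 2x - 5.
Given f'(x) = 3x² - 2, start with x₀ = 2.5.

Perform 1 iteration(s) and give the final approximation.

f(x) = x³ - 2x - 5
f'(x) = 3x² - 2
x₀ = 2.5

Newton-Raphson formula: x_{n+1} = x_n - f(x_n)/f'(x_n)

Iteration 1:
  f(2.500000) = 5.625000
  f'(2.500000) = 16.750000
  x_1 = 2.500000 - 5.625000/16.750000 = 2.164179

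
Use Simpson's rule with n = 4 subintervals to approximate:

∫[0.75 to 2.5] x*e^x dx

f(x) = x*e^x
a = 0.75, b = 2.5, n = 4
h = (b - a)/n = 0.437500

Simpson's rule: (h/3)[f(x₀) + 4f(x₁) + 2f(x₂) + ... + f(xₙ)]

x_0 = 0.7500, f(x_0) = 1.587750, coefficient = 1
x_1 = 1.1875, f(x_1) = 3.893663, coefficient = 4
x_2 = 1.6250, f(x_2) = 8.252431, coefficient = 2
x_3 = 2.0625, f(x_3) = 16.222819, coefficient = 4
x_4 = 2.5000, f(x_4) = 30.456235, coefficient = 1

I ≈ (0.437500/3) × 129.014774 = 18.814654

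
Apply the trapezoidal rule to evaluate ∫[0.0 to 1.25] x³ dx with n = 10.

f(x) = x³
a = 0.0, b = 1.25, n = 10
h = (b - a)/n = 0.125000

Trapezoidal rule: (h/2)[f(x₀) + 2f(x₁) + 2f(x₂) + ... + f(xₙ)]

x_0 = 0.0000, f(x_0) = 0.000000, coefficient = 1
x_1 = 0.1250, f(x_1) = 0.001953, coefficient = 2
x_2 = 0.2500, f(x_2) = 0.015625, coefficient = 2
x_3 = 0.3750, f(x_3) = 0.052734, coefficient = 2
x_4 = 0.5000, f(x_4) = 0.125000, coefficient = 2
x_5 = 0.6250, f(x_5) = 0.244141, coefficient = 2
x_6 = 0.7500, f(x_6) = 0.421875, coefficient = 2
x_7 = 0.8750, f(x_7) = 0.669922, coefficient = 2
x_8 = 1.0000, f(x_8) = 1.000000, coefficient = 2
x_9 = 1.1250, f(x_9) = 1.423828, coefficient = 2
x_10 = 1.2500, f(x_10) = 1.953125, coefficient = 1

I ≈ (0.125000/2) × 9.863281 = 0.616455
Exact value: 0.610352
Error: 0.006104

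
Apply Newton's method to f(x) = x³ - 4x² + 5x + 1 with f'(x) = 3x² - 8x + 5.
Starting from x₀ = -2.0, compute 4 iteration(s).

f(x) = x³ - 4x² + 5x + 1
f'(x) = 3x² - 8x + 5
x₀ = -2.0

Newton-Raphson formula: x_{n+1} = x_n - f(x_n)/f'(x_n)

Iteration 1:
  f(-2.000000) = -33.000000
  f'(-2.000000) = 33.000000
  x_1 = -2.000000 - (-33.000000)/33.000000 = -1.000000
Iteration 2:
  f(-1.000000) = -9.000000
  f'(-1.000000) = 16.000000
  x_2 = -1.000000 - (-9.000000)/16.000000 = -0.437500
Iteration 3:
  f(-0.437500) = -2.036865
  f'(-0.437500) = 9.074219
  x_3 = -0.437500 - (-2.036865)/9.074219 = -0.213033
Iteration 4:
  f(-0.213033) = -0.256363
  f'(-0.213033) = 6.840411
  x_4 = -0.213033 - (-0.256363)/6.840411 = -0.175555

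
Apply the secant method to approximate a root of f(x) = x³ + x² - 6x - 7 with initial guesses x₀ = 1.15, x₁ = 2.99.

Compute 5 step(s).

f(x) = x³ + x² - 6x - 7
x₀ = 1.15, x₁ = 2.99

Secant formula: x_{n+1} = x_n - f(x_n)(x_n - x_{n-1})/(f(x_n) - f(x_{n-1}))

Iteration 1:
  f(1.150000) = -11.056625
  f(2.990000) = 10.730999
  x_2 = 2.990000 - 10.730999×(2.990000 - 1.150000)/(10.730999 - (-11.056625))
       = 2.083750
Iteration 2:
  f(2.990000) = 10.730999
  f(2.083750) = -6.112816
  x_3 = 2.083750 - (-6.112816)×(2.083750 - 2.990000)/(-6.112816 - 10.730999)
       = 2.412639
Iteration 3:
  f(2.083750) = -6.112816
  f(2.412639) = -1.611461
  x_4 = 2.412639 - (-1.611461)×(2.412639 - 2.083750)/(-1.611461 - (-6.112816))
       = 2.530379
Iteration 4:
  f(2.412639) = -1.611461
  f(2.530379) = 0.422098
  x_5 = 2.530379 - 0.422098×(2.530379 - 2.412639)/(0.422098 - (-1.611461))
       = 2.505940
Iteration 5:
  f(2.530379) = 0.422098
  f(2.505940) = -0.019265
  x_6 = 2.505940 - (-0.019265)×(2.505940 - 2.530379)/(-0.019265 - 0.422098)
       = 2.507007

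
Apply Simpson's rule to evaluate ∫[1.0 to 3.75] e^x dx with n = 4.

f(x) = e^x
a = 1.0, b = 3.75, n = 4
h = (b - a)/n = 0.687500

Simpson's rule: (h/3)[f(x₀) + 4f(x₁) + 2f(x₂) + ... + f(xₙ)]

x_0 = 1.0000, f(x_0) = 2.718282, coefficient = 1
x_1 = 1.6875, f(x_1) = 5.405949, coefficient = 4
x_2 = 2.3750, f(x_2) = 10.751013, coefficient = 2
x_3 = 3.0625, f(x_3) = 21.380943, coefficient = 4
x_4 = 3.7500, f(x_4) = 42.521082, coefficient = 1

I ≈ (0.687500/3) × 173.888957 = 39.849553
Exact value: 39.802800
Error: 0.046752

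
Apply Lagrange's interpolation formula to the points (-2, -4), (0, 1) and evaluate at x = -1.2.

Lagrange interpolation formula:
P(x) = Σ yᵢ × Lᵢ(x)
where Lᵢ(x) = Π_{j≠i} (x - xⱼ)/(xᵢ - xⱼ)

L_0(-1.2) = (-1.2 - 0)/(-2 - 0) = 0.600000
L_1(-1.2) = (-1.2 - (-2))/(0 - (-2)) = 0.400000

P(-1.2) = (-4)×L_0(-1.2) + 1×L_1(-1.2)
P(-1.2) = -2.000000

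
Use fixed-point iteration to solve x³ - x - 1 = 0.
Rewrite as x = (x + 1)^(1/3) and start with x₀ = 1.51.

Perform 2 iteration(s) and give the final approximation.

Equation: x³ - x - 1 = 0
Fixed-point form: x = (x + 1)^(1/3)
x₀ = 1.51

x_1 = g(1.510000) = 1.359016
x_2 = g(1.359016) = 1.331201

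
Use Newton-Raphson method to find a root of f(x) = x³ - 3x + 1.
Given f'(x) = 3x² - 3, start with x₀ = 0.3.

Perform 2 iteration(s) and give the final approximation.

f(x) = x³ - 3x + 1
f'(x) = 3x² - 3
x₀ = 0.3

Newton-Raphson formula: x_{n+1} = x_n - f(x_n)/f'(x_n)

Iteration 1:
  f(0.300000) = 0.127000
  f'(0.300000) = -2.730000
  x_1 = 0.300000 - 0.127000/(-2.730000) = 0.346520
Iteration 2:
  f(0.346520) = 0.002048
  f'(0.346520) = -2.639771
  x_2 = 0.346520 - 0.002048/(-2.639771) = 0.347296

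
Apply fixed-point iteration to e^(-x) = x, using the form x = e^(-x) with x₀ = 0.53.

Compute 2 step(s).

Equation: e^(-x) = x
Fixed-point form: x = e^(-x)
x₀ = 0.53

x_1 = g(0.530000) = 0.588605
x_2 = g(0.588605) = 0.555101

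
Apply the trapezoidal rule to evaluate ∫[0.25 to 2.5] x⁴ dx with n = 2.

f(x) = x⁴
a = 0.25, b = 2.5, n = 2
h = (b - a)/n = 1.125000

Trapezoidal rule: (h/2)[f(x₀) + 2f(x₁) + 2f(x₂) + ... + f(xₙ)]

x_0 = 0.2500, f(x_0) = 0.003906, coefficient = 1
x_1 = 1.3750, f(x_1) = 3.574463, coefficient = 2
x_2 = 2.5000, f(x_2) = 39.062500, coefficient = 1

I ≈ (1.125000/2) × 46.215332 = 25.996124
Exact value: 19.531055
Error: 6.465070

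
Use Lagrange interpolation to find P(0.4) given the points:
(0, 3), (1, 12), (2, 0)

Lagrange interpolation formula:
P(x) = Σ yᵢ × Lᵢ(x)
where Lᵢ(x) = Π_{j≠i} (x - xⱼ)/(xᵢ - xⱼ)

L_0(0.4) = (0.4 - 1)/(0 - 1) × (0.4 - 2)/(0 - 2) = 0.480000
L_1(0.4) = (0.4 - 0)/(1 - 0) × (0.4 - 2)/(1 - 2) = 0.640000
L_2(0.4) = (0.4 - 0)/(2 - 0) × (0.4 - 1)/(2 - 1) = -0.120000

P(0.4) = 3×L_0(0.4) + 12×L_1(0.4) + 0×L_2(0.4)
P(0.4) = 9.120000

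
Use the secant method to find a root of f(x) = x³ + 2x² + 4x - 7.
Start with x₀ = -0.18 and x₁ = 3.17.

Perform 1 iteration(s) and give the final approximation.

f(x) = x³ + 2x² + 4x - 7
x₀ = -0.18, x₁ = 3.17

Secant formula: x_{n+1} = x_n - f(x_n)(x_n - x_{n-1})/(f(x_n) - f(x_{n-1}))

Iteration 1:
  f(-0.180000) = -7.661032
  f(3.170000) = 57.632813
  x_2 = 3.170000 - 57.632813×(3.170000 - (-0.180000))/(57.632813 - (-7.661032))
       = 0.213061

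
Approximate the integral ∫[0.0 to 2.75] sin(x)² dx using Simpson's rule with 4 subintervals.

f(x) = sin(x)²
a = 0.0, b = 2.75, n = 4
h = (b - a)/n = 0.687500

Simpson's rule: (h/3)[f(x₀) + 4f(x₁) + 2f(x₂) + ... + f(xₙ)]

x_0 = 0.0000, f(x_0) = 0.000000, coefficient = 1
x_1 = 0.6875, f(x_1) = 0.402726, coefficient = 4
x_2 = 1.3750, f(x_2) = 0.962151, coefficient = 2
x_3 = 2.0625, f(x_3) = 0.777095, coefficient = 4
x_4 = 2.7500, f(x_4) = 0.145665, coefficient = 1

I ≈ (0.687500/3) × 6.789251 = 1.555870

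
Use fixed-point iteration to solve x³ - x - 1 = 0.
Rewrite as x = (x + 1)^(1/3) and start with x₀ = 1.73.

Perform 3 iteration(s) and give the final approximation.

Equation: x³ - x - 1 = 0
Fixed-point form: x = (x + 1)^(1/3)
x₀ = 1.73

x_1 = g(1.730000) = 1.397615
x_2 = g(1.397615) = 1.338422
x_3 = g(1.338422) = 1.327316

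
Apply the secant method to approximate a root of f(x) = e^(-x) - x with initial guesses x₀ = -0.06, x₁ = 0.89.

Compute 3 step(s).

f(x) = e^(-x) - x
x₀ = -0.06, x₁ = 0.89

Secant formula: x_{n+1} = x_n - f(x_n)(x_n - x_{n-1})/(f(x_n) - f(x_{n-1}))

Iteration 1:
  f(-0.060000) = 1.121837
  f(0.890000) = -0.479344
  x_2 = 0.890000 - (-0.479344)×(0.890000 - (-0.060000))/(-0.479344 - 1.121837)
       = 0.605599
Iteration 2:
  f(0.890000) = -0.479344
  f(0.605599) = -0.059852
  x_3 = 0.605599 - (-0.059852)×(0.605599 - 0.890000)/(-0.059852 - (-0.479344))
       = 0.565022
Iteration 3:
  f(0.605599) = -0.059852
  f(0.565022) = 0.003326
  x_4 = 0.565022 - 0.003326×(0.565022 - 0.605599)/(0.003326 - (-0.059852))
       = 0.567158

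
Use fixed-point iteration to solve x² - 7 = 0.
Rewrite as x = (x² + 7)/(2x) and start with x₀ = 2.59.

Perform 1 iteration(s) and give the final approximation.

Equation: x² - 7 = 0
Fixed-point form: x = (x² + 7)/(2x)
x₀ = 2.59

x_1 = g(2.590000) = 2.646351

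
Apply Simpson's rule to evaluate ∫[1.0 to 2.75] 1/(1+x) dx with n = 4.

f(x) = 1/(1+x)
a = 1.0, b = 2.75, n = 4
h = (b - a)/n = 0.437500

Simpson's rule: (h/3)[f(x₀) + 4f(x₁) + 2f(x₂) + ... + f(xₙ)]

x_0 = 1.0000, f(x_0) = 0.500000, coefficient = 1
x_1 = 1.4375, f(x_1) = 0.410256, coefficient = 4
x_2 = 1.8750, f(x_2) = 0.347826, coefficient = 2
x_3 = 2.3125, f(x_3) = 0.301887, coefficient = 4
x_4 = 2.7500, f(x_4) = 0.266667, coefficient = 1

I ≈ (0.437500/3) × 4.310892 = 0.628672
Exact value: 0.628609
Error: 0.000063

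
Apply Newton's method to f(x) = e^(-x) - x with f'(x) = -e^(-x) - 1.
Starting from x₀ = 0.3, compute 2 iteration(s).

f(x) = e^(-x) - x
f'(x) = -e^(-x) - 1
x₀ = 0.3

Newton-Raphson formula: x_{n+1} = x_n - f(x_n)/f'(x_n)

Iteration 1:
  f(0.300000) = 0.440818
  f'(0.300000) = -1.740818
  x_1 = 0.300000 - 0.440818/(-1.740818) = 0.553225
Iteration 2:
  f(0.553225) = 0.021868
  f'(0.553225) = -1.575092
  x_2 = 0.553225 - 0.021868/(-1.575092) = 0.567108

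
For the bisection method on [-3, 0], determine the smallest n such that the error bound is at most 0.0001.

We need (b-a)/2^n ≤ 0.0001
(0 - (-3))/2^n ≤ 0.0001
3/2^n ≤ 0.0001
2^n ≥ 30000
n ≥ log₂(30000) = 14.87
n ≥ 15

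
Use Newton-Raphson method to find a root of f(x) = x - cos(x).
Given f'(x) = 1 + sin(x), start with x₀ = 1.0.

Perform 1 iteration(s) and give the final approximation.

f(x) = x - cos(x)
f'(x) = 1 + sin(x)
x₀ = 1.0

Newton-Raphson formula: x_{n+1} = x_n - f(x_n)/f'(x_n)

Iteration 1:
  f(1.000000) = 0.459698
  f'(1.000000) = 1.841471
  x_1 = 1.000000 - 0.459698/1.841471 = 0.750364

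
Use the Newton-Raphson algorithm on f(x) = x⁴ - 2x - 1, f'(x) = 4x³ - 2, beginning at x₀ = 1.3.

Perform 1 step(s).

f(x) = x⁴ - 2x - 1
f'(x) = 4x³ - 2
x₀ = 1.3

Newton-Raphson formula: x_{n+1} = x_n - f(x_n)/f'(x_n)

Iteration 1:
  f(1.300000) = -0.743900
  f'(1.300000) = 6.788000
  x_1 = 1.300000 - (-0.743900)/6.788000 = 1.409590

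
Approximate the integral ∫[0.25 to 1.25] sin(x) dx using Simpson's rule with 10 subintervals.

f(x) = sin(x)
a = 0.25, b = 1.25, n = 10
h = (b - a)/n = 0.100000

Simpson's rule: (h/3)[f(x₀) + 4f(x₁) + 2f(x₂) + ... + f(xₙ)]

x_0 = 0.2500, f(x_0) = 0.247404, coefficient = 1
x_1 = 0.3500, f(x_1) = 0.342898, coefficient = 4
x_2 = 0.4500, f(x_2) = 0.434966, coefficient = 2
x_3 = 0.5500, f(x_3) = 0.522687, coefficient = 4
x_4 = 0.6500, f(x_4) = 0.605186, coefficient = 2
x_5 = 0.7500, f(x_5) = 0.681639, coefficient = 4
x_6 = 0.8500, f(x_6) = 0.751280, coefficient = 2
x_7 = 0.9500, f(x_7) = 0.813416, coefficient = 4
x_8 = 1.0500, f(x_8) = 0.867423, coefficient = 2
x_9 = 1.1500, f(x_9) = 0.912764, coefficient = 4
x_10 = 1.2500, f(x_10) = 0.948985, coefficient = 1

I ≈ (0.100000/3) × 19.607713 = 0.653590
Exact value: 0.653590
Error: 0.000000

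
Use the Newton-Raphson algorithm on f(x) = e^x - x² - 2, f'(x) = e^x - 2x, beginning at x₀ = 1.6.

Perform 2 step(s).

f(x) = e^x - x² - 2
f'(x) = e^x - 2x
x₀ = 1.6

Newton-Raphson formula: x_{n+1} = x_n - f(x_n)/f'(x_n)

Iteration 1:
  f(1.600000) = 0.393032
  f'(1.600000) = 1.753032
  x_1 = 1.600000 - 0.393032/1.753032 = 1.375799
Iteration 2:
  f(1.375799) = 0.065415
  f'(1.375799) = 1.206639
  x_2 = 1.375799 - 0.065415/1.206639 = 1.321586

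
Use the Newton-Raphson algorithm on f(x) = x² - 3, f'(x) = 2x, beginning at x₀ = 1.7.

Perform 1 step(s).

f(x) = x² - 3
f'(x) = 2x
x₀ = 1.7

Newton-Raphson formula: x_{n+1} = x_n - f(x_n)/f'(x_n)

Iteration 1:
  f(1.700000) = -0.110000
  f'(1.700000) = 3.400000
  x_1 = 1.700000 - (-0.110000)/3.400000 = 1.732353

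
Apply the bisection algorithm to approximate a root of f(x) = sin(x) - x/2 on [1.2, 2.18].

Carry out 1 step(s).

f(x) = sin(x) - x/2
Initial interval: [1.2, 2.18]

Iteration 1:
  c_1 = (1.200000 + 2.180000)/2 = 1.690000
  f(c_1) = f(1.690000) = 0.147904
  f(a) × f(c) ≥ 0, new interval: [1.690000, 2.180000]

After 1 iteration(s), the approximation is c_1 = 1.690000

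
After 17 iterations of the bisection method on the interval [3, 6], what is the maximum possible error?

Bisection error bound: |error| ≤ (b-a)/2^n
|error| ≤ (6 - 3)/2^17 = 3/2^17
|error| ≤ 0.0000228882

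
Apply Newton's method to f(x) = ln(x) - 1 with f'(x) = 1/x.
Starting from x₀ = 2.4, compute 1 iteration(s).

f(x) = ln(x) - 1
f'(x) = 1/x
x₀ = 2.4

Newton-Raphson formula: x_{n+1} = x_n - f(x_n)/f'(x_n)

Iteration 1:
  f(2.400000) = -0.124531
  f'(2.400000) = 0.416667
  x_1 = 2.400000 - (-0.124531)/0.416667 = 2.698875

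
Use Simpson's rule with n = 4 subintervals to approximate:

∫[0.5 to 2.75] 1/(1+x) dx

f(x) = 1/(1+x)
a = 0.5, b = 2.75, n = 4
h = (b - a)/n = 0.562500

Simpson's rule: (h/3)[f(x₀) + 4f(x₁) + 2f(x₂) + ... + f(xₙ)]

x_0 = 0.5000, f(x_0) = 0.666667, coefficient = 1
x_1 = 1.0625, f(x_1) = 0.484848, coefficient = 4
x_2 = 1.6250, f(x_2) = 0.380952, coefficient = 2
x_3 = 2.1875, f(x_3) = 0.313725, coefficient = 4
x_4 = 2.7500, f(x_4) = 0.266667, coefficient = 1

I ≈ (0.562500/3) × 4.889534 = 0.916788
Exact value: 0.916291
Error: 0.000497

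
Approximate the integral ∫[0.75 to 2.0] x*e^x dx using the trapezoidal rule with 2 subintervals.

f(x) = x*e^x
a = 0.75, b = 2.0, n = 2
h = (b - a)/n = 0.625000

Trapezoidal rule: (h/2)[f(x₀) + 2f(x₁) + 2f(x₂) + ... + f(xₙ)]

x_0 = 0.7500, f(x_0) = 1.587750, coefficient = 1
x_1 = 1.3750, f(x_1) = 5.438230, coefficient = 2
x_2 = 2.0000, f(x_2) = 14.778112, coefficient = 1

I ≈ (0.625000/2) × 27.242323 = 8.513226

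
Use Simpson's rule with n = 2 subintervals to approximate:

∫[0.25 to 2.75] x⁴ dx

f(x) = x⁴
a = 0.25, b = 2.75, n = 2
h = (b - a)/n = 1.250000

Simpson's rule: (h/3)[f(x₀) + 4f(x₁) + 2f(x₂) + ... + f(xₙ)]

x_0 = 0.2500, f(x_0) = 0.003906, coefficient = 1
x_1 = 1.5000, f(x_1) = 5.062500, coefficient = 4
x_2 = 2.7500, f(x_2) = 57.191406, coefficient = 1

I ≈ (1.250000/3) × 77.445312 = 32.268880
Exact value: 31.455078
Error: 0.813802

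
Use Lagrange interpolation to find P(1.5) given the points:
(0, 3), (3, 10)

Lagrange interpolation formula:
P(x) = Σ yᵢ × Lᵢ(x)
where Lᵢ(x) = Π_{j≠i} (x - xⱼ)/(xᵢ - xⱼ)

L_0(1.5) = (1.5 - 3)/(0 - 3) = 0.500000
L_1(1.5) = (1.5 - 0)/(3 - 0) = 0.500000

P(1.5) = 3×L_0(1.5) + 10×L_1(1.5)
P(1.5) = 6.500000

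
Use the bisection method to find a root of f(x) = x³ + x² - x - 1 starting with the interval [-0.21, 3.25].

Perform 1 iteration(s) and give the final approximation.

f(x) = x³ + x² - x - 1
Initial interval: [-0.21, 3.25]

Iteration 1:
  c_1 = (-0.210000 + 3.250000)/2 = 1.520000
  f(c_1) = f(1.520000) = 3.302208
  f(a) × f(c) < 0, new interval: [-0.210000, 1.520000]

After 1 iteration(s), the approximation is c_1 = 1.520000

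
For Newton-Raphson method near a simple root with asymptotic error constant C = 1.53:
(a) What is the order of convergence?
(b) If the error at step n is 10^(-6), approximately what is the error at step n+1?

(a) Newton-Raphson has quadratic (order 2) convergence near simple roots.
    This means |e_{n+1}| ≈ C|e_n|².

(b) With |e_n| = 10^(-6) and C = 1.53:
    |e_{n+1}| ≈ 1.53 × (10^(-6))² = 1.53 × 10^(-12)

(a) 2 (quadratic); (b) |e_{n+1}| ≈ 1.530e-12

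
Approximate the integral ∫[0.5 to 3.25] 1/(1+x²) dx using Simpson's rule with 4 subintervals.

f(x) = 1/(1+x²)
a = 0.5, b = 3.25, n = 4
h = (b - a)/n = 0.687500

Simpson's rule: (h/3)[f(x₀) + 4f(x₁) + 2f(x₂) + ... + f(xₙ)]

x_0 = 0.5000, f(x_0) = 0.800000, coefficient = 1
x_1 = 1.1875, f(x_1) = 0.414911, coefficient = 4
x_2 = 1.8750, f(x_2) = 0.221453, coefficient = 2
x_3 = 2.5625, f(x_3) = 0.132163, coefficient = 4
x_4 = 3.2500, f(x_4) = 0.086486, coefficient = 1

I ≈ (0.687500/3) × 3.517689 = 0.806137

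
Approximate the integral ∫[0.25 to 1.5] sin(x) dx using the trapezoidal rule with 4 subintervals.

f(x) = sin(x)
a = 0.25, b = 1.5, n = 4
h = (b - a)/n = 0.312500

Trapezoidal rule: (h/2)[f(x₀) + 2f(x₁) + 2f(x₂) + ... + f(xₙ)]

x_0 = 0.2500, f(x_0) = 0.247404, coefficient = 1
x_1 = 0.5625, f(x_1) = 0.533303, coefficient = 2
x_2 = 0.8750, f(x_2) = 0.767544, coefficient = 2
x_3 = 1.1875, f(x_3) = 0.927437, coefficient = 2
x_4 = 1.5000, f(x_4) = 0.997495, coefficient = 1

I ≈ (0.312500/2) × 5.701465 = 0.890854
Exact value: 0.898175
Error: 0.007321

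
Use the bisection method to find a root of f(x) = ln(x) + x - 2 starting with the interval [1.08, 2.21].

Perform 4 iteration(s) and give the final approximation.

f(x) = ln(x) + x - 2
Initial interval: [1.08, 2.21]

Iteration 1:
  c_1 = (1.080000 + 2.210000)/2 = 1.645000
  f(c_1) = f(1.645000) = 0.142740
  f(a) × f(c) < 0, new interval: [1.080000, 1.645000]
Iteration 2:
  c_2 = (1.080000 + 1.645000)/2 = 1.362500
  f(c_2) = f(1.362500) = -0.328179
  f(a) × f(c) ≥ 0, new interval: [1.362500, 1.645000]
Iteration 3:
  c_3 = (1.362500 + 1.645000)/2 = 1.503750
  f(c_3) = f(1.503750) = -0.088288
  f(a) × f(c) ≥ 0, new interval: [1.503750, 1.645000]
Iteration 4:
  c_4 = (1.503750 + 1.645000)/2 = 1.574375
  f(c_4) = f(1.574375) = 0.028233
  f(a) × f(c) < 0, new interval: [1.503750, 1.574375]

After 4 iteration(s), the approximation is c_4 = 1.574375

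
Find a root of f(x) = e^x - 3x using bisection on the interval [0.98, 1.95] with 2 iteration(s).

f(x) = e^x - 3x
Initial interval: [0.98, 1.95]

Iteration 1:
  c_1 = (0.980000 + 1.950000)/2 = 1.465000
  f(c_1) = f(1.465000) = -0.067457
  f(a) × f(c) ≥ 0, new interval: [1.465000, 1.950000]
Iteration 2:
  c_2 = (1.465000 + 1.950000)/2 = 1.707500
  f(c_2) = f(1.707500) = 0.392656
  f(a) × f(c) < 0, new interval: [1.465000, 1.707500]

After 2 iteration(s), the approximation is c_2 = 1.707500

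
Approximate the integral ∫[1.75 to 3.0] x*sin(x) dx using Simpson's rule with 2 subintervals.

f(x) = x*sin(x)
a = 1.75, b = 3.0, n = 2
h = (b - a)/n = 0.625000

Simpson's rule: (h/3)[f(x₀) + 4f(x₁) + 2f(x₂) + ... + f(xₙ)]

x_0 = 1.7500, f(x_0) = 1.721975, coefficient = 1
x_1 = 2.3750, f(x_1) = 1.647502, coefficient = 4
x_2 = 3.0000, f(x_2) = 0.423360, coefficient = 1

I ≈ (0.625000/3) × 8.735343 = 1.819863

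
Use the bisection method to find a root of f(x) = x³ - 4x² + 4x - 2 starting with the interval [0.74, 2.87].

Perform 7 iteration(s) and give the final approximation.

f(x) = x³ - 4x² + 4x - 2
Initial interval: [0.74, 2.87]

Iteration 1:
  c_1 = (0.740000 + 2.870000)/2 = 1.805000
  f(c_1) = f(1.805000) = -1.931365
  f(a) × f(c) ≥ 0, new interval: [1.805000, 2.870000]
Iteration 2:
  c_2 = (1.805000 + 2.870000)/2 = 2.337500
  f(c_2) = f(2.337500) = -1.733744
  f(a) × f(c) ≥ 0, new interval: [2.337500, 2.870000]
Iteration 3:
  c_3 = (2.337500 + 2.870000)/2 = 2.603750
  f(c_3) = f(2.603750) = -1.050897
  f(a) × f(c) ≥ 0, new interval: [2.603750, 2.870000]
Iteration 4:
  c_4 = (2.603750 + 2.870000)/2 = 2.736875
  f(c_4) = f(2.736875) = -0.513919
  f(a) × f(c) ≥ 0, new interval: [2.736875, 2.870000]
Iteration 5:
  c_5 = (2.736875 + 2.870000)/2 = 2.803438
  f(c_5) = f(2.803438) = -0.190348
  f(a) × f(c) ≥ 0, new interval: [2.803438, 2.870000]
Iteration 6:
  c_6 = (2.803438 + 2.870000)/2 = 2.836719
  f(c_6) = f(2.836719) = -0.014018
  f(a) × f(c) ≥ 0, new interval: [2.836719, 2.870000]
Iteration 7:
  c_7 = (2.836719 + 2.870000)/2 = 2.853359
  f(c_7) = f(2.853359) = 0.077880
  f(a) × f(c) < 0, new interval: [2.836719, 2.853359]

After 7 iteration(s), the approximation is c_7 = 2.853359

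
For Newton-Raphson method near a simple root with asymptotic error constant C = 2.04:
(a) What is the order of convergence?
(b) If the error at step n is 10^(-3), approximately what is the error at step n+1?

(a) Newton-Raphson has quadratic (order 2) convergence near simple roots.
    This means |e_{n+1}| ≈ C|e_n|².

(b) With |e_n| = 10^(-3) and C = 2.04:
    |e_{n+1}| ≈ 2.04 × (10^(-3))² = 2.04 × 10^(-6)

(a) 2 (quadratic); (b) |e_{n+1}| ≈ 2.040e-06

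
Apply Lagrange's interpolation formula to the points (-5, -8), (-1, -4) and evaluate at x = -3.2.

Lagrange interpolation formula:
P(x) = Σ yᵢ × Lᵢ(x)
where Lᵢ(x) = Π_{j≠i} (x - xⱼ)/(xᵢ - xⱼ)

L_0(-3.2) = (-3.2 - (-1))/(-5 - (-1)) = 0.550000
L_1(-3.2) = (-3.2 - (-5))/(-1 - (-5)) = 0.450000

P(-3.2) = (-8)×L_0(-3.2) + (-4)×L_1(-3.2)
P(-3.2) = -6.200000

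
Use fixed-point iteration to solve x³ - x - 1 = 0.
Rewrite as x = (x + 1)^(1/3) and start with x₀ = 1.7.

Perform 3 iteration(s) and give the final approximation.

Equation: x³ - x - 1 = 0
Fixed-point form: x = (x + 1)^(1/3)
x₀ = 1.7

x_1 = g(1.700000) = 1.392477
x_2 = g(1.392477) = 1.337465
x_3 = g(1.337465) = 1.327135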